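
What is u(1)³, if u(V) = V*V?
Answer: 1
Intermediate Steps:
u(V) = V²
u(1)³ = (1²)³ = 1³ = 1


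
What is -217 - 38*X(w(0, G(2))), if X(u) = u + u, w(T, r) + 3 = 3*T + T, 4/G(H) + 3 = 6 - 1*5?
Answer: 11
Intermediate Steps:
G(H) = -2 (G(H) = 4/(-3 + (6 - 1*5)) = 4/(-3 + (6 - 5)) = 4/(-3 + 1) = 4/(-2) = 4*(-1/2) = -2)
w(T, r) = -3 + 4*T (w(T, r) = -3 + (3*T + T) = -3 + 4*T)
X(u) = 2*u
-217 - 38*X(w(0, G(2))) = -217 - 76*(-3 + 4*0) = -217 - 76*(-3 + 0) = -217 - 76*(-3) = -217 - 38*(-6) = -217 + 228 = 11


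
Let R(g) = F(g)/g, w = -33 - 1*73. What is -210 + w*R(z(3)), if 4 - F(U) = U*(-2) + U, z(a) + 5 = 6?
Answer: -740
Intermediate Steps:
z(a) = 1 (z(a) = -5 + 6 = 1)
F(U) = 4 + U (F(U) = 4 - (U*(-2) + U) = 4 - (-2*U + U) = 4 - (-1)*U = 4 + U)
w = -106 (w = -33 - 73 = -106)
R(g) = (4 + g)/g
-210 + w*R(z(3)) = -210 - 106*(4 + 1)/1 = -210 - 106*5 = -210 - 530 = -740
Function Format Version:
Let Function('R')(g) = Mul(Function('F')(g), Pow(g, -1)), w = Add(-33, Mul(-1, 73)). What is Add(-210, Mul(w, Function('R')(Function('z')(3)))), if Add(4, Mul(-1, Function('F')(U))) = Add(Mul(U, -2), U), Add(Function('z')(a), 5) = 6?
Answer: -740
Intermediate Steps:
Function('z')(a) = 1 (Function('z')(a) = Add(-5, 6) = 1)
Function('F')(U) = Add(4, U) (Function('F')(U) = Add(4, Mul(-1, Add(Mul(U, -2), U))) = Add(4, Mul(-1, Add(Mul(-2, U), U))) = Add(4, Mul(-1, Mul(-1, U))) = Add(4, U))
w = -106 (w = Add(-33, -73) = -106)
Function('R')(g) = Mul(Pow(g, -1), Add(4, g)) (Function('R')(g) = Mul(Add(4, g), Pow(g, -1)) = Mul(Pow(g, -1), Add(4, g)))
Add(-210, Mul(w, Function('R')(Function('z')(3)))) = Add(-210, Mul(-106, Mul(Pow(1, -1), Add(4, 1)))) = Add(-210, Mul(-106, Mul(1, 5))) = Add(-210, Mul(-106, 5)) = Add(-210, -530) = -740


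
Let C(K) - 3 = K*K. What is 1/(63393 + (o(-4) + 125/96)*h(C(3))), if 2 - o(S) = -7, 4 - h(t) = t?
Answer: 12/759727 ≈ 1.5795e-5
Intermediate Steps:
C(K) = 3 + K² (C(K) = 3 + K*K = 3 + K²)
h(t) = 4 - t
o(S) = 9 (o(S) = 2 - 1*(-7) = 2 + 7 = 9)
1/(63393 + (o(-4) + 125/96)*h(C(3))) = 1/(63393 + (9 + 125/96)*(4 - (3 + 3²))) = 1/(63393 + (9 + 125*(1/96))*(4 - (3 + 9))) = 1/(63393 + (9 + 125/96)*(4 - 1*12)) = 1/(63393 + 989*(4 - 12)/96) = 1/(63393 + (989/96)*(-8)) = 1/(63393 - 989/12) = 1/(759727/12) = 12/759727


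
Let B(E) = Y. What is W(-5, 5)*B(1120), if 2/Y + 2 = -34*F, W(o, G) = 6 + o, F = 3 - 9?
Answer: 1/101 ≈ 0.0099010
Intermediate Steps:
F = -6
Y = 1/101 (Y = 2/(-2 - 34*(-6)) = 2/(-2 + 204) = 2/202 = 2*(1/202) = 1/101 ≈ 0.0099010)
B(E) = 1/101
W(-5, 5)*B(1120) = (6 - 5)*(1/101) = 1*(1/101) = 1/101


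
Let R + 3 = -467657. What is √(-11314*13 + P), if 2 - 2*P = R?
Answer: √86749 ≈ 294.53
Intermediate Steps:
R = -467660 (R = -3 - 467657 = -467660)
P = 233831 (P = 1 - ½*(-467660) = 1 + 233830 = 233831)
√(-11314*13 + P) = √(-11314*13 + 233831) = √(-147082 + 233831) = √86749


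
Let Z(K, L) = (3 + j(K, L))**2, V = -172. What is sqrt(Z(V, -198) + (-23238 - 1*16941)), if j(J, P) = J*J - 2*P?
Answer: sqrt(898940110) ≈ 29982.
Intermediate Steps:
j(J, P) = J**2 - 2*P
Z(K, L) = (3 + K**2 - 2*L)**2 (Z(K, L) = (3 + (K**2 - 2*L))**2 = (3 + K**2 - 2*L)**2)
sqrt(Z(V, -198) + (-23238 - 1*16941)) = sqrt((3 + (-172)**2 - 2*(-198))**2 + (-23238 - 1*16941)) = sqrt((3 + 29584 + 396)**2 + (-23238 - 16941)) = sqrt(29983**2 - 40179) = sqrt(898980289 - 40179) = sqrt(898940110)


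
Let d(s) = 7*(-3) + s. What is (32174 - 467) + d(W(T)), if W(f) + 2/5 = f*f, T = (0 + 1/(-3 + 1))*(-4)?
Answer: 158448/5 ≈ 31690.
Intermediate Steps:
T = 2 (T = (0 + 1/(-2))*(-4) = (0 - ½)*(-4) = -½*(-4) = 2)
W(f) = -⅖ + f² (W(f) = -⅖ + f*f = -⅖ + f²)
d(s) = -21 + s
(32174 - 467) + d(W(T)) = (32174 - 467) + (-21 + (-⅖ + 2²)) = 31707 + (-21 + (-⅖ + 4)) = 31707 + (-21 + 18/5) = 31707 - 87/5 = 158448/5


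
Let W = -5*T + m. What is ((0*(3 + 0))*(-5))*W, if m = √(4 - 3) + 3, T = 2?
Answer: 0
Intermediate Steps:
m = 4 (m = √1 + 3 = 1 + 3 = 4)
W = -6 (W = -5*2 + 4 = -10 + 4 = -6)
((0*(3 + 0))*(-5))*W = ((0*(3 + 0))*(-5))*(-6) = ((0*3)*(-5))*(-6) = (0*(-5))*(-6) = 0*(-6) = 0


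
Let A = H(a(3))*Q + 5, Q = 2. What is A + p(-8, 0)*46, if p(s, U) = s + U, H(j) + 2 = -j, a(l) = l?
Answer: -373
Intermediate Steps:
H(j) = -2 - j
A = -5 (A = (-2 - 1*3)*2 + 5 = (-2 - 3)*2 + 5 = -5*2 + 5 = -10 + 5 = -5)
p(s, U) = U + s
A + p(-8, 0)*46 = -5 + (0 - 8)*46 = -5 - 8*46 = -5 - 368 = -373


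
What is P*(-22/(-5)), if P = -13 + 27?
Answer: 308/5 ≈ 61.600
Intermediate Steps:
P = 14
P*(-22/(-5)) = 14*(-22/(-5)) = 14*(-22*(-⅕)) = 14*(22/5) = 308/5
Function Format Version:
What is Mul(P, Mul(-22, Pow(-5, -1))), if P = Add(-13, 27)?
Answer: Rational(308, 5) ≈ 61.600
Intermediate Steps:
P = 14
Mul(P, Mul(-22, Pow(-5, -1))) = Mul(14, Mul(-22, Pow(-5, -1))) = Mul(14, Mul(-22, Rational(-1, 5))) = Mul(14, Rational(22, 5)) = Rational(308, 5)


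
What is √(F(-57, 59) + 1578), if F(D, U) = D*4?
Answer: 15*√6 ≈ 36.742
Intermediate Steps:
F(D, U) = 4*D
√(F(-57, 59) + 1578) = √(4*(-57) + 1578) = √(-228 + 1578) = √1350 = 15*√6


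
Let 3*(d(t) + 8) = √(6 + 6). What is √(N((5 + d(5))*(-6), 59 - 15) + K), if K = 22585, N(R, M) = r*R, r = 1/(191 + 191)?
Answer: √(823925104 - 382*√3)/191 ≈ 150.28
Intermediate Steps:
d(t) = -8 + 2*√3/3 (d(t) = -8 + √(6 + 6)/3 = -8 + √12/3 = -8 + (2*√3)/3 = -8 + 2*√3/3)
r = 1/382 ≈ 0.0026178
N(R, M) = R/382
√(N((5 + d(5))*(-6), 59 - 15) + K) = √(((5 + (-8 + 2*√3/3))*(-6))/382 + 22585) = √(((-3 + 2*√3/3)*(-6))/382 + 22585) = √((18 - 4*√3)/382 + 22585) = √((9/191 - 2*√3/191) + 22585) = √(4313744/191 - 2*√3/191)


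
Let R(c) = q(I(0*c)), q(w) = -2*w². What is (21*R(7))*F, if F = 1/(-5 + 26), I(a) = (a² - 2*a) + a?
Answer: 0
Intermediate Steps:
I(a) = a² - a
F = 1/21 ≈ 0.047619
R(c) = 0 (R(c) = -2*((0*c)*(-1 + 0*c))² = -2*(0*(-1 + 0))² = -2*(0*(-1))² = -2*0² = -2*0 = 0)
(21*R(7))*F = (21*0)*(1/21) = 0*(1/21) = 0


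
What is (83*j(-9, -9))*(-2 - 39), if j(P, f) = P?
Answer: 30627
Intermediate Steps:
(83*j(-9, -9))*(-2 - 39) = (83*(-9))*(-2 - 39) = -747*(-41) = 30627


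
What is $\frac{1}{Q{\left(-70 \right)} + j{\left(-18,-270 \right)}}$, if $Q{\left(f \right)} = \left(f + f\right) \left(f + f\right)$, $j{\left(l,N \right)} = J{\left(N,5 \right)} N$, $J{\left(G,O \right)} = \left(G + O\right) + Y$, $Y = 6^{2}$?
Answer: $\frac{1}{81430} \approx 1.228 \cdot 10^{-5}$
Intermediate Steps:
$Y = 36$
$J{\left(G,O \right)} = 36 + G + O$ ($J{\left(G,O \right)} = \left(G + O\right) + 36 = 36 + G + O$)
$j{\left(l,N \right)} = N \left(41 + N\right)$ ($j{\left(l,N \right)} = \left(36 + N + 5\right) N = \left(41 + N\right) N = N \left(41 + N\right)$)
$Q{\left(f \right)} = 4 f^{2}$ ($Q{\left(f \right)} = 2 f 2 f = 4 f^{2}$)
$\frac{1}{Q{\left(-70 \right)} + j{\left(-18,-270 \right)}} = \frac{1}{4 \left(-70\right)^{2} - 270 \left(41 - 270\right)} = \frac{1}{4 \cdot 4900 - -61830} = \frac{1}{19600 + 61830} = \frac{1}{81430}$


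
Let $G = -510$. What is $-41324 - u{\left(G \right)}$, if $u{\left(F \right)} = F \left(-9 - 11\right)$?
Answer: $-51524$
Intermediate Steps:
$u{\left(F \right)} = - 20 F$ ($u{\left(F \right)} = F \left(-20\right) = - 20 F$)
$-41324 - u{\left(G \right)} = -41324 - \left(-20\right) \left(-510\right) = -41324 - 10200 = -51524$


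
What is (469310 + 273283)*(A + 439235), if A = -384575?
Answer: 40590133380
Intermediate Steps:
(469310 + 273283)*(A + 439235) = (469310 + 273283)*(-384575 + 439235) = 742593*54660 = 40590133380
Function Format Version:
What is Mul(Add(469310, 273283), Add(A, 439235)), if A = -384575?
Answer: 40590133380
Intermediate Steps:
Mul(Add(469310, 273283), Add(A, 439235)) = Mul(Add(469310, 273283), Add(-384575, 439235)) = Mul(742593, 54660) = 40590133380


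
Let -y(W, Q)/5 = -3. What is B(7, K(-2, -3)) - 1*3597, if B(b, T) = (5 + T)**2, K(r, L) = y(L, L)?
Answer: -3197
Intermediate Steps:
y(W, Q) = 15 (y(W, Q) = -5*(-3) = 15)
K(r, L) = 15
B(7, K(-2, -3)) - 1*3597 = (5 + 15)**2 - 1*3597 = 20**2 - 3597 = 400 - 3597 = -3197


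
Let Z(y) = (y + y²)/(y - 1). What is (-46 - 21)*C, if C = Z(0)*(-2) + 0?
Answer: 0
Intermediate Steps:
Z(y) = (y + y²)/(-1 + y)
C = 0 (C = (0*(1 + 0)/(-1 + 0))*(-2) + 0 = (0*1/(-1))*(-2) + 0 = (0*(-1)*1)*(-2) + 0 = 0*(-2) + 0 = 0 + 0 = 0)
(-46 - 21)*C = (-46 - 21)*0 = -67*0 = 0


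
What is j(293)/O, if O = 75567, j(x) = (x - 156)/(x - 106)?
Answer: 137/14131029 ≈ 9.6950e-6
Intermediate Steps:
j(x) = (-156 + x)/(-106 + x)
j(293)/O = ((-156 + 293)/(-106 + 293))/75567 = (137/187)*(1/75567) = 137/14131029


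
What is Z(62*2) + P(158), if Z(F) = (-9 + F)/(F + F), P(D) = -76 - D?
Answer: -57917/248 ≈ -233.54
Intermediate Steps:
Z(F) = (-9 + F)/(2*F) (Z(F) = (-9 + F)/((2*F)) = (-9 + F)*(1/(2*F)) = (-9 + F)/(2*F))
Z(62*2) + P(158) = (-9 + 62*2)/(2*((62*2))) + (-76 - 1*158) = (½)*(-9 + 124)/124 + (-76 - 158) = (½)*(1/124)*115 - 234 = 115/248 - 234 = -57917/248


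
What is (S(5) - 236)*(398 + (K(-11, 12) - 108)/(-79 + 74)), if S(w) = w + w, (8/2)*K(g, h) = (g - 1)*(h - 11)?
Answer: -474826/5 ≈ -94965.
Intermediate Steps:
K(g, h) = (-1 + g)*(-11 + h)/4 (K(g, h) = ((g - 1)*(h - 11))/4 = ((-1 + g)*(-11 + h))/4 = (-1 + g)*(-11 + h)/4)
S(w) = 2*w
(S(5) - 236)*(398 + (K(-11, 12) - 108)/(-79 + 74)) = (2*5 - 236)*(398 + ((11/4 - 11/4*(-11) - ¼*12 + (¼)*(-11)*12) - 108)/(-79 + 74)) = (10 - 236)*(398 + ((11/4 + 121/4 - 3 - 33) - 108)/(-5)) = -226*(398 + (-3 - 108)*(-⅕)) = -226*(398 - 111*(-⅕)) = -226*(398 + 111/5) = -226*2101/5 = -474826/5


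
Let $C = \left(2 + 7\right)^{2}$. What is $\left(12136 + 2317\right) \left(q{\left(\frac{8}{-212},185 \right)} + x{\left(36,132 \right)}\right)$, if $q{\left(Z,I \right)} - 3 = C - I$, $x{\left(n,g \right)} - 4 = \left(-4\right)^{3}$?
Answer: $-2326933$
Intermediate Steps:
$x{\left(n,g \right)} = -60$ ($x{\left(n,g \right)} = 4 + \left(-4\right)^{3} = 4 - 64 = -60$)
$C = 81$ ($C = 9^{2} = 81$)
$q{\left(Z,I \right)} = 84 - I$ ($q{\left(Z,I \right)} = 3 - \left(-81 + I\right) = 84 - I$)
$\left(12136 + 2317\right) \left(q{\left(\frac{8}{-212},185 \right)} + x{\left(36,132 \right)}\right) = \left(12136 + 2317\right) \left(\left(84 - 185\right) - 60\right) = 14453 \left(\left(84 - 185\right) - 60\right) = 14453 \left(-101 - 60\right) = 14453 \left(-161\right) = -2326933$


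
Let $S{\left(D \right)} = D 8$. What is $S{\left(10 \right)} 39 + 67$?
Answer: $3187$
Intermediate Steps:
$S{\left(D \right)} = 8 D$
$S{\left(10 \right)} 39 + 67 = 8 \cdot 10 \cdot 39 + 67 = 80 \cdot 39 + 67 = 3120 + 67 = 3187$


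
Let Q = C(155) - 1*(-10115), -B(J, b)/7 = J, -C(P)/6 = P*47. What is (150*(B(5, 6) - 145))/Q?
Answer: 5400/6719 ≈ 0.80369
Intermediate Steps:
C(P) = -282*P (C(P) = -6*P*47 = -282*P)
B(J, b) = -7*J
Q = -33595 (Q = -282*155 - 1*(-10115) = -43710 + 10115 = -33595)
(150*(B(5, 6) - 145))/Q = (150*(-7*5 - 145))/(-33595) = (150*(-35 - 145))*(-1/33595) = (150*(-180))*(-1/33595) = -27000*(-1/33595) = 5400/6719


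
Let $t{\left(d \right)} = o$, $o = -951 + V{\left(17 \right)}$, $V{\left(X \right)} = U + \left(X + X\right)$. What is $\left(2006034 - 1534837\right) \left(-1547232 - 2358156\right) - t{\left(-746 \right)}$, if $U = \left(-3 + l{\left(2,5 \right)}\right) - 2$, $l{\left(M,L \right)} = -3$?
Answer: $-1840207108511$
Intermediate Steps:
$U = -8$ ($U = \left(-3 - 3\right) - 2 = -6 - 2 = -8$)
$V{\left(X \right)} = -8 + 2 X$ ($V{\left(X \right)} = -8 + \left(X + X\right) = -8 + 2 X$)
$o = -925$ ($o = -951 + \left(-8 + 2 \cdot 17\right) = -951 + \left(-8 + 34\right) = -951 + 26 = -925$)
$t{\left(d \right)} = -925$
$\left(2006034 - 1534837\right) \left(-1547232 - 2358156\right) - t{\left(-746 \right)} = \left(2006034 - 1534837\right) \left(-1547232 - 2358156\right) - -925 = 471197 \left(-3905388\right) + 925 = -1840207109436 + 925 = -1840207108511$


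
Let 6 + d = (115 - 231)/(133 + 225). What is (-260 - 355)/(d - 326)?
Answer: 110085/59486 ≈ 1.8506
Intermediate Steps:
d = -1132/179 (d = -6 + (115 - 231)/(133 + 225) = -6 - 116/358 = -6 - 116*1/358 = -6 - 58/179 = -1132/179 ≈ -6.3240)
(-260 - 355)/(d - 326) = (-260 - 355)/(-1132/179 - 326) = -615/(-59486/179) = -615*(-179/59486) = 110085/59486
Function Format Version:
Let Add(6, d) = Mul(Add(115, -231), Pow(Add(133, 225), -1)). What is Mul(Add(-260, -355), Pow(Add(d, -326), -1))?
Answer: Rational(110085, 59486) ≈ 1.8506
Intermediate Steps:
d = Rational(-1132, 179) (d = Add(-6, Mul(Add(115, -231), Pow(Add(133, 225), -1))) = Add(-6, Mul(-116, Pow(358, -1))) = Add(-6, Mul(-116, Rational(1, 358))) = Add(-6, Rational(-58, 179)) = Rational(-1132, 179) ≈ -6.3240)
Mul(Add(-260, -355), Pow(Add(d, -326), -1)) = Mul(Add(-260, -355), Pow(Add(Rational(-1132, 179), -326), -1)) = Mul(-615, Pow(Rational(-59486, 179), -1)) = Mul(-615, Rational(-179, 59486)) = Rational(110085, 59486)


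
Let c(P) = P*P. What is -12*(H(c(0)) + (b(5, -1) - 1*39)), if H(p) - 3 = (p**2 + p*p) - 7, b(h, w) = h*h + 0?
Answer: 216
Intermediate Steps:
b(h, w) = h**2 (b(h, w) = h**2 + 0 = h**2)
c(P) = P**2
H(p) = -4 + 2*p**2 (H(p) = 3 + ((p**2 + p*p) - 7) = 3 + ((p**2 + p**2) - 7) = 3 + (2*p**2 - 7) = 3 + (-7 + 2*p**2) = -4 + 2*p**2)
-12*(H(c(0)) + (b(5, -1) - 1*39)) = -12*((-4 + 2*(0**2)**2) + (5**2 - 1*39)) = -12*((-4 + 2*0**2) + (25 - 39)) = -12*((-4 + 2*0) - 14) = -12*((-4 + 0) - 14) = -12*(-4 - 14) = -12*(-18) = 216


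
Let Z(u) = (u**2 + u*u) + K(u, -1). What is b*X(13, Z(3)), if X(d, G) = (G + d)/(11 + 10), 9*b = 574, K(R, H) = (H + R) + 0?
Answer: 902/9 ≈ 100.22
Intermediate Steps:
K(R, H) = H + R
b = 574/9 (b = (1/9)*574 = 574/9 ≈ 63.778)
Z(u) = -1 + u + 2*u**2 (Z(u) = (u**2 + u*u) + (-1 + u) = (u**2 + u**2) + (-1 + u) = 2*u**2 + (-1 + u) = -1 + u + 2*u**2)
X(d, G) = G/21 + d/21 (X(d, G) = (G + d)/21 = (G + d)*(1/21) = G/21 + d/21)
b*X(13, Z(3)) = 574*((-1 + 3 + 2*3**2)/21 + (1/21)*13)/9 = 574*((-1 + 3 + 2*9)/21 + 13/21)/9 = 574*((-1 + 3 + 18)/21 + 13/21)/9 = 574*((1/21)*20 + 13/21)/9 = 574*(20/21 + 13/21)/9 = (574/9)*(11/7) = 902/9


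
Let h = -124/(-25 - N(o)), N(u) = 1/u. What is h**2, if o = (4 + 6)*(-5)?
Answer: 38440000/1560001 ≈ 24.641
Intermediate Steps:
o = -50 (o = 10*(-5) = -50)
h = 6200/1249 (h = -124/(-25 - 1/(-50)) = -124/(-25 - 1*(-1/50)) = -124/(-25 + 1/50) = -124/(-1249/50) = -124*(-50/1249) = 6200/1249 ≈ 4.9640)
h**2 = (6200/1249)**2 = 38440000/1560001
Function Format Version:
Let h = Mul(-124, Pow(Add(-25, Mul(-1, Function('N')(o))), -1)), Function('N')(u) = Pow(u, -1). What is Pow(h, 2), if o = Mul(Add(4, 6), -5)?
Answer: Rational(38440000, 1560001) ≈ 24.641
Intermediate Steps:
o = -50 (o = Mul(10, -5) = -50)
h = Rational(6200, 1249) (h = Mul(-124, Pow(Add(-25, Mul(-1, Pow(-50, -1))), -1)) = Mul(-124, Pow(Add(-25, Mul(-1, Rational(-1, 50))), -1)) = Mul(-124, Pow(Add(-25, Rational(1, 50)), -1)) = Mul(-124, Pow(Rational(-1249, 50), -1)) = Mul(-124, Rational(-50, 1249)) = Rational(6200, 1249) ≈ 4.9640)
Pow(h, 2) = Pow(Rational(6200, 1249), 2) = Rational(38440000, 1560001)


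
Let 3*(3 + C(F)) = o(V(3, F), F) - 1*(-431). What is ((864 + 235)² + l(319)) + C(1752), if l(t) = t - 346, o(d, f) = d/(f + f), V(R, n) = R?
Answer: 1410844331/1168 ≈ 1.2079e+6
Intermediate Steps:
o(d, f) = d/(2*f) (o(d, f) = d/((2*f)) = (1/(2*f))*d = d/(2*f))
C(F) = 422/3 + 1/(2*F) (C(F) = -3 + ((½)*3/F - 1*(-431))/3 = -3 + (3/(2*F) + 431)/3 = -3 + (431 + 3/(2*F))/3 = -3 + (431/3 + 1/(2*F)) = 422/3 + 1/(2*F))
l(t) = -346 + t
((864 + 235)² + l(319)) + C(1752) = ((864 + 235)² + (-346 + 319)) + (⅙)*(3 + 844*1752)/1752 = (1099² - 27) + (⅙)*(1/1752)*(3 + 1478688) = (1207801 - 27) + (⅙)*(1/1752)*1478691 = 1207774 + 164299/1168 = 1410844331/1168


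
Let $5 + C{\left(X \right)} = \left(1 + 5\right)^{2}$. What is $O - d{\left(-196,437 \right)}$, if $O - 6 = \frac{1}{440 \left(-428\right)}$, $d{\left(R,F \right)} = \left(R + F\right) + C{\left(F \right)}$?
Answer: $- \frac{50093121}{188320} \approx -266.0$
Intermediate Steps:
$C{\left(X \right)} = 31$ ($C{\left(X \right)} = -5 + \left(1 + 5\right)^{2} = -5 + 6^{2} = -5 + 36 = 31$)
$d{\left(R,F \right)} = 31 + F + R$ ($d{\left(R,F \right)} = \left(R + F\right) + 31 = \left(F + R\right) + 31 = 31 + F + R$)
$O = \frac{1129919}{188320}$ ($O = 6 + \frac{1}{440 \left(-428\right)} = 6 + \frac{1}{-188320} = 6 - \frac{1}{188320} = \frac{1129919}{188320} \approx 6.0$)
$O - d{\left(-196,437 \right)} = \frac{1129919}{188320} - \left(31 + 437 - 196\right) = \frac{1129919}{188320} - 272 = - \frac{50093121}{188320}$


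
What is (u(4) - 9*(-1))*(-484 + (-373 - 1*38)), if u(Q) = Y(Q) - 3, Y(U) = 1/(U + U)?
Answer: -43855/8 ≈ -5481.9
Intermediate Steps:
Y(U) = 1/(2*U)
u(Q) = -3 + 1/(2*Q) (u(Q) = 1/(2*Q) - 3 = -3 + 1/(2*Q))
(u(4) - 9*(-1))*(-484 + (-373 - 1*38)) = ((-3 + (½)/4) - 9*(-1))*(-484 + (-373 - 1*38)) = ((-3 + (½)*(¼)) + 9)*(-484 + (-373 - 38)) = ((-3 + ⅛) + 9)*(-484 - 411) = (-23/8 + 9)*(-895) = (49/8)*(-895) = -43855/8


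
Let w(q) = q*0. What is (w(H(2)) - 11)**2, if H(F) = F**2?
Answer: 121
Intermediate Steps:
w(q) = 0
(w(H(2)) - 11)**2 = (0 - 11)**2 = (-11)**2 = 121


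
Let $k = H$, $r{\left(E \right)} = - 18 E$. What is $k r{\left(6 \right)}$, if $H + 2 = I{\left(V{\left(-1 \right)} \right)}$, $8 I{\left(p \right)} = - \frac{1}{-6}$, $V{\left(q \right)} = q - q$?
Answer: $\frac{855}{4} \approx 213.75$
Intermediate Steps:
$V{\left(q \right)} = 0$
$I{\left(p \right)} = \frac{1}{48}$ ($I{\left(p \right)} = \frac{\left(-1\right) \frac{1}{-6}}{8} = \frac{\left(-1\right) \left(- \frac{1}{6}\right)}{8} = \frac{1}{8} \cdot \frac{1}{6} = \frac{1}{48}$)
$H = - \frac{95}{48}$ ($H = -2 + \frac{1}{48} = - \frac{95}{48} \approx -1.9792$)
$k = - \frac{95}{48} \approx -1.9792$
$k r{\left(6 \right)} = - \frac{95 \left(\left(-18\right) 6\right)}{48} = \left(- \frac{95}{48}\right) \left(-108\right) = \frac{855}{4}$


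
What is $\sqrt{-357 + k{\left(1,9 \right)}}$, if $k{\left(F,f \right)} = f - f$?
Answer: $i \sqrt{357} \approx 18.894 i$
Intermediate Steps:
$k{\left(F,f \right)} = 0$
$\sqrt{-357 + k{\left(1,9 \right)}} = \sqrt{-357 + 0} = \sqrt{-357} = i \sqrt{357}$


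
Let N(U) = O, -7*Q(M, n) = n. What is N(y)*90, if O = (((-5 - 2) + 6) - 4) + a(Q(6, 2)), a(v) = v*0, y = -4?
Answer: -450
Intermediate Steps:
Q(M, n) = -n/7
a(v) = 0
O = -5 (O = (((-5 - 2) + 6) - 4) + 0 = ((-7 + 6) - 4) + 0 = (-1 - 4) + 0 = -5 + 0 = -5)
N(U) = -5
N(y)*90 = -5*90 = -450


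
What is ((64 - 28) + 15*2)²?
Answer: 4356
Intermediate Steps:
((64 - 28) + 15*2)² = (36 + 30)² = 66² = 4356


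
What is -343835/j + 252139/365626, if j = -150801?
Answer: 163737829049/55136766426 ≈ 2.9697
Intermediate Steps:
-343835/j + 252139/365626 = -343835/(-150801) + 252139/365626 = -343835*(-1/150801) + 252139*(1/365626) = 343835/150801 + 252139/365626 = 163737829049/55136766426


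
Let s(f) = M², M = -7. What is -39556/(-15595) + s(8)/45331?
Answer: 1793877191/706936945 ≈ 2.5375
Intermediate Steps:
s(f) = 49 (s(f) = (-7)² = 49)
-39556/(-15595) + s(8)/45331 = -39556/(-15595) + 49/45331 = -39556*(-1/15595) + 49*(1/45331) = 39556/15595 + 49/45331 = 1793877191/706936945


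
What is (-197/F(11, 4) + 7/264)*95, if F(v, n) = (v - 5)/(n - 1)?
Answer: -2469715/264 ≈ -9355.0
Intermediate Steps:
F(v, n) = (-5 + v)/(-1 + n)
(-197/F(11, 4) + 7/264)*95 = (-197*(-1 + 4)/(-5 + 11) + 7/264)*95 = (-197/(6/3) + 7*(1/264))*95 = (-197/((⅓)*6) + 7/264)*95 = (-197/2 + 7/264)*95 = -25997/264*95 = -2469715/264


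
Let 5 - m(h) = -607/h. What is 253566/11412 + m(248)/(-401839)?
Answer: 701926957633/31590974824 ≈ 22.219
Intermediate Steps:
m(h) = 5 + 607/h (m(h) = 5 - (-607)/h = 5 + 607/h)
253566/11412 + m(248)/(-401839) = 253566/11412 + (5 + 607/248)/(-401839) = 253566*(1/11412) + (5 + 607*(1/248))*(-1/401839) = 14087/634 + (5 + 607/248)*(-1/401839) = 14087/634 + (1847/248)*(-1/401839) = 14087/634 - 1847/99656072 = 701926957633/31590974824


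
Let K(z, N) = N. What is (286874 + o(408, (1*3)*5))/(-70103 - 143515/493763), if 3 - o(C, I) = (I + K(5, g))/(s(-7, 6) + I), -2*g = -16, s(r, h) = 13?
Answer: -3966167591679/969203510912 ≈ -4.0922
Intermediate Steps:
g = 8 (g = -½*(-16) = 8)
o(C, I) = 3 - (8 + I)/(13 + I) (o(C, I) = 3 - (I + 8)/(13 + I) = 3 - (8 + I)/(13 + I))
(286874 + o(408, (1*3)*5))/(-70103 - 143515/493763) = (286874 + (31 + 2*((1*3)*5))/(13 + (1*3)*5))/(-70103 - 143515/493763) = (286874 + (31 + 2*(3*5))/(13 + 3*5))/(-70103 - 143515*1/493763) = (286874 + (31 + 2*15)/(13 + 15))/(-70103 - 143515/493763) = (286874 + (31 + 30)/28)/(-34614411104/493763) = (286874 + (1/28)*61)*(-493763/34614411104) = (286874 + 61/28)*(-493763/34614411104) = (8032533/28)*(-493763/34614411104) = -3966167591679/969203510912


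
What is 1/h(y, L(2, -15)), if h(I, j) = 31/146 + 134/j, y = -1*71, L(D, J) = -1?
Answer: -146/19533 ≈ -0.0074745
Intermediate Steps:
y = -71
h(I, j) = 31/146 + 134/j (h(I, j) = 31*(1/146) + 134/j = 31/146 + 134/j)
1/h(y, L(2, -15)) = 1/(31/146 + 134/(-1)) = 1/(31/146 + 134*(-1)) = 1/(31/146 - 134) = 1/(-19533/146) = -146/19533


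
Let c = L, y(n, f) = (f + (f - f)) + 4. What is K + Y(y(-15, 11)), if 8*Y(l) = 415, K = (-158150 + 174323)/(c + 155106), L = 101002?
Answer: 26603551/512216 ≈ 51.938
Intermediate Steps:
y(n, f) = 4 + f (y(n, f) = (f + 0) + 4 = f + 4 = 4 + f)
c = 101002
K = 16173/256108 (K = (-158150 + 174323)/(101002 + 155106) = 16173/256108 ≈ 0.063149)
Y(l) = 415/8 (Y(l) = (⅛)*415 = 415/8)
K + Y(y(-15, 11)) = 16173/256108 + 415/8 = 26603551/512216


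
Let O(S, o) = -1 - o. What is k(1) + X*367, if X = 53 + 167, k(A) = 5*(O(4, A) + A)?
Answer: 80735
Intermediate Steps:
k(A) = -5 (k(A) = 5*((-1 - A) + A) = 5*(-1) = -5)
X = 220
k(1) + X*367 = -5 + 220*367 = -5 + 80740 = 80735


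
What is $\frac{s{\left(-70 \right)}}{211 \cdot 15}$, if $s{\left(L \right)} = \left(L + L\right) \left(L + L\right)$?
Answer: $\frac{3920}{633} \approx 6.1927$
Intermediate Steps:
$s{\left(L \right)} = 4 L^{2}$ ($s{\left(L \right)} = 2 L 2 L = 4 L^{2}$)
$\frac{s{\left(-70 \right)}}{211 \cdot 15} = \frac{4 \left(-70\right)^{2}}{211 \cdot 15} = \frac{4 \cdot 4900}{3165} = 19600 \cdot \frac{1}{3165} = \frac{3920}{633}$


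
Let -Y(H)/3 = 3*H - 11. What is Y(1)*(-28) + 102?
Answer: -570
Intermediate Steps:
Y(H) = 33 - 9*H (Y(H) = -3*(3*H - 11) = -3*(-11 + 3*H) = 33 - 9*H)
Y(1)*(-28) + 102 = (33 - 9*1)*(-28) + 102 = (33 - 9)*(-28) + 102 = 24*(-28) + 102 = -672 + 102 = -570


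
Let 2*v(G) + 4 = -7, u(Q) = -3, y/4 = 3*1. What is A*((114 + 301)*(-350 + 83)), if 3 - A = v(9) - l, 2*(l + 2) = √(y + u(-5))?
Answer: -886440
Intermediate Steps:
y = 12 (y = 4*(3*1) = 4*3 = 12)
v(G) = -11/2 (v(G) = -2 + (½)*(-7) = -2 - 7/2 = -11/2)
l = -½ (l = -2 + √(12 - 3)/2 = -2 + √9/2 = -2 + (½)*3 = -2 + 3/2 = -½ ≈ -0.50000)
A = 8 (A = 3 - (-11/2 - 1*(-½)) = 3 - (-11/2 + ½) = 3 - 1*(-5) = 3 + 5 = 8)
A*((114 + 301)*(-350 + 83)) = 8*((114 + 301)*(-350 + 83)) = 8*(415*(-267)) = 8*(-110805) = -886440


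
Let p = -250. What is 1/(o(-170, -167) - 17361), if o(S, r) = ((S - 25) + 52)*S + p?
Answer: 1/6699 ≈ 0.00014928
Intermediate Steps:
o(S, r) = -250 + S*(27 + S) (o(S, r) = ((S - 25) + 52)*S - 250 = ((-25 + S) + 52)*S - 250 = (27 + S)*S - 250 = S*(27 + S) - 250 = -250 + S*(27 + S))
1/(o(-170, -167) - 17361) = 1/((-250 + (-170)² + 27*(-170)) - 17361) = 1/((-250 + 28900 - 4590) - 17361) = 1/(24060 - 17361) = 1/6699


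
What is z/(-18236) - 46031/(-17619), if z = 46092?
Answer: 6831592/80325021 ≈ 0.085049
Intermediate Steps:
z/(-18236) - 46031/(-17619) = 46092/(-18236) - 46031/(-17619) = 46092*(-1/18236) - 46031*(-1/17619) = -11523/4559 + 46031/17619 = 6831592/80325021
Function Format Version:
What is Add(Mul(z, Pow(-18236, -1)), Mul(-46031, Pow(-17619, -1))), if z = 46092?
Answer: Rational(6831592, 80325021) ≈ 0.085049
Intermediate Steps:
Add(Mul(z, Pow(-18236, -1)), Mul(-46031, Pow(-17619, -1))) = Add(Mul(46092, Pow(-18236, -1)), Mul(-46031, Pow(-17619, -1))) = Add(Mul(46092, Rational(-1, 18236)), Mul(-46031, Rational(-1, 17619))) = Add(Rational(-11523, 4559), Rational(46031, 17619)) = Rational(6831592, 80325021)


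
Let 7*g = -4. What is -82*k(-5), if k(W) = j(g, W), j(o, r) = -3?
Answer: 246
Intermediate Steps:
g = -4/7 (g = (1/7)*(-4) = -4/7 ≈ -0.57143)
k(W) = -3
-82*k(-5) = -82*(-3) = 246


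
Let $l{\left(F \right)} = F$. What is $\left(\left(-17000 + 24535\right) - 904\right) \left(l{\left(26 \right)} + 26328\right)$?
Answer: $174753374$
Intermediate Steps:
$\left(\left(-17000 + 24535\right) - 904\right) \left(l{\left(26 \right)} + 26328\right) = \left(\left(-17000 + 24535\right) - 904\right) \left(26 + 26328\right) = \left(7535 - 904\right) 26354 = 6631 \cdot 26354 = 174753374$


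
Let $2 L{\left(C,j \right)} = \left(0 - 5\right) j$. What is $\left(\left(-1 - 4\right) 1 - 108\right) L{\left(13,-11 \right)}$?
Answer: $- \frac{6215}{2} \approx -3107.5$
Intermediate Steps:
$L{\left(C,j \right)} = - \frac{5 j}{2}$ ($L{\left(C,j \right)} = \frac{\left(0 - 5\right) j}{2} = \frac{\left(-5\right) j}{2} = - \frac{5 j}{2}$)
$\left(\left(-1 - 4\right) 1 - 108\right) L{\left(13,-11 \right)} = \left(\left(-1 - 4\right) 1 - 108\right) \left(\left(- \frac{5}{2}\right) \left(-11\right)\right) = \left(\left(-5\right) 1 - 108\right) \frac{55}{2} = \left(-5 - 108\right) \frac{55}{2} = \left(-113\right) \frac{55}{2} = - \frac{6215}{2}$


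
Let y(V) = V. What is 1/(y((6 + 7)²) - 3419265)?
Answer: -1/3419096 ≈ -2.9247e-7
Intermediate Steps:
1/(y((6 + 7)²) - 3419265) = 1/((6 + 7)² - 3419265) = 1/(13² - 3419265) = 1/(169 - 3419265) = 1/(-3419096) = -1/3419096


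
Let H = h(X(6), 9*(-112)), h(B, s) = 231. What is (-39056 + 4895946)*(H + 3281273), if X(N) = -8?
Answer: 15937903962560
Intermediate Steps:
H = 231
(-39056 + 4895946)*(H + 3281273) = (-39056 + 4895946)*(231 + 3281273) = 4856890*3281504 = 15937903962560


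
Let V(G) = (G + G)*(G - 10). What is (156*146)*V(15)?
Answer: 3416400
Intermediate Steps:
V(G) = 2*G*(-10 + G) (V(G) = (2*G)*(-10 + G) = 2*G*(-10 + G))
(156*146)*V(15) = (156*146)*(2*15*(-10 + 15)) = 22776*(2*15*5) = 22776*150 = 3416400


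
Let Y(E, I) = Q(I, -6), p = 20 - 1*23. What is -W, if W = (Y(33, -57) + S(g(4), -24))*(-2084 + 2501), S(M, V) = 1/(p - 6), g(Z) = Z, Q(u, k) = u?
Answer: 71446/3 ≈ 23815.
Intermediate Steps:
p = -3 (p = 20 - 23 = -3)
Y(E, I) = I
S(M, V) = -1/9 (S(M, V) = 1/(-3 - 6) = 1/(-9) = -1/9)
W = -71446/3 (W = (-57 - 1/9)*(-2084 + 2501) = -514/9*417 = -71446/3 ≈ -23815.)
-W = -1*(-71446/3) = 71446/3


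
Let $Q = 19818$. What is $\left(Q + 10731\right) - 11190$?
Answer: $19359$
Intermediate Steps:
$\left(Q + 10731\right) - 11190 = \left(19818 + 10731\right) - 11190 = 30549 - 11190 = 19359$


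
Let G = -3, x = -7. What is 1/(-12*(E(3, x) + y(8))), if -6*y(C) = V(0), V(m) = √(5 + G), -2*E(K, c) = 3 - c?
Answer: 15/898 - √2/1796 ≈ 0.015916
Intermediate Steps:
E(K, c) = -3/2 + c/2 (E(K, c) = -(3 - c)/2 = -3/2 + c/2)
V(m) = √2 (V(m) = √(5 - 3) = √2)
y(C) = -√2/6
1/(-12*(E(3, x) + y(8))) = 1/(-12*((-3/2 + (½)*(-7)) - √2/6)) = 1/(-12*((-3/2 - 7/2) - √2/6)) = 1/(-12*(-5 - √2/6)) = 1/(60 + 2*√2)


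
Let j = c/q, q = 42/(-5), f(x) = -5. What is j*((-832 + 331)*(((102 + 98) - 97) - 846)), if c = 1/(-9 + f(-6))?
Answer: 620405/196 ≈ 3165.3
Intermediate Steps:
c = -1/14 (c = 1/(-9 - 5) = 1/(-14) = -1/14 ≈ -0.071429)
q = -42/5 (q = 42*(-1/5) = -42/5 ≈ -8.4000)
j = 5/588 (j = -1/(14*(-42/5)) = -1/14*(-5/42) = 5/588 ≈ 0.0085034)
j*((-832 + 331)*(((102 + 98) - 97) - 846)) = 5*((-832 + 331)*(((102 + 98) - 97) - 846))/588 = 5*(-501*((200 - 97) - 846))/588 = 5*(-501*(103 - 846))/588 = 5*(-501*(-743))/588 = (5/588)*372243 = 620405/196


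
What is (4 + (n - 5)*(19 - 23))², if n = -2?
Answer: 1024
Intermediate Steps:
(4 + (n - 5)*(19 - 23))² = (4 + (-2 - 5)*(19 - 23))² = (4 - 7*(-4))² = (4 + 28)² = 32² = 1024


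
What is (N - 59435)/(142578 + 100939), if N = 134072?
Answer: 74637/243517 ≈ 0.30650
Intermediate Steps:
(N - 59435)/(142578 + 100939) = (134072 - 59435)/(142578 + 100939) = 74637/243517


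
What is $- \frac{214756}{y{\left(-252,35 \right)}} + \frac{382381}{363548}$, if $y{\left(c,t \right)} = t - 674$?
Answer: $\frac{78318455747}{232307172} \approx 337.13$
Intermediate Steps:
$y{\left(c,t \right)} = -674 + t$
$- \frac{214756}{y{\left(-252,35 \right)}} + \frac{382381}{363548} = - \frac{214756}{-674 + 35} + \frac{382381}{363548} = - \frac{214756}{-639} + 382381 \cdot \frac{1}{363548} = \left(-214756\right) \left(- \frac{1}{639}\right) + \frac{382381}{363548} = \frac{214756}{639} + \frac{382381}{363548} = \frac{78318455747}{232307172}$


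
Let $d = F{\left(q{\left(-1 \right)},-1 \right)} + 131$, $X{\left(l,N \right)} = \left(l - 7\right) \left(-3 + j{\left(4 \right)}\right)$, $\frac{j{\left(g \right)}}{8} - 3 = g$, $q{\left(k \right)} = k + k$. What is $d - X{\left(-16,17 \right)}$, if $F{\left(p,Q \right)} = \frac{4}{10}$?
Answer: $\frac{6752}{5} \approx 1350.4$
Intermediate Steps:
$q{\left(k \right)} = 2 k$
$j{\left(g \right)} = 24 + 8 g$
$F{\left(p,Q \right)} = \frac{2}{5}$ ($F{\left(p,Q \right)} = 4 \cdot \frac{1}{10} = \frac{2}{5}$)
$X{\left(l,N \right)} = -371 + 53 l$ ($X{\left(l,N \right)} = \left(l - 7\right) \left(-3 + \left(24 + 8 \cdot 4\right)\right) = \left(-7 + l\right) \left(-3 + \left(24 + 32\right)\right) = \left(-7 + l\right) \left(-3 + 56\right) = \left(-7 + l\right) 53 = -371 + 53 l$)
$d = \frac{657}{5}$ ($d = \frac{2}{5} + 131 = \frac{657}{5} \approx 131.4$)
$d - X{\left(-16,17 \right)} = \frac{657}{5} - \left(-371 + 53 \left(-16\right)\right) = \frac{657}{5} - \left(-371 - 848\right) = \frac{657}{5} - -1219 = \frac{657}{5} + 1219 = \frac{6752}{5}$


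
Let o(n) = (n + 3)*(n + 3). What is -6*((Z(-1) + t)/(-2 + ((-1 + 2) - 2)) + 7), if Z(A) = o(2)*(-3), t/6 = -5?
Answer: -252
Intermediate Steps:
o(n) = (3 + n)**2 (o(n) = (3 + n)*(3 + n) = (3 + n)**2)
t = -30 (t = 6*(-5) = -30)
Z(A) = -75 (Z(A) = (3 + 2)**2*(-3) = 5**2*(-3) = 25*(-3) = -75)
-6*((Z(-1) + t)/(-2 + ((-1 + 2) - 2)) + 7) = -6*((-75 - 30)/(-2 + ((-1 + 2) - 2)) + 7) = -6*(-105/(-2 + (1 - 2)) + 7) = -6*(-105/(-2 - 1) + 7) = -6*(-105/(-3) + 7) = -6*(-105*(-1/3) + 7) = -6*(35 + 7) = -6*42 = -252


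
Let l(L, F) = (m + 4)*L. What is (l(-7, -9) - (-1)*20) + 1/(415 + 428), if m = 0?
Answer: -6743/843 ≈ -7.9988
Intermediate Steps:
l(L, F) = 4*L (l(L, F) = (0 + 4)*L = 4*L)
(l(-7, -9) - (-1)*20) + 1/(415 + 428) = (4*(-7) - (-1)*20) + 1/(415 + 428) = (-28 - 1*(-20)) + 1/843 = (-28 + 20) + 1/843 = -8 + 1/843 = -6743/843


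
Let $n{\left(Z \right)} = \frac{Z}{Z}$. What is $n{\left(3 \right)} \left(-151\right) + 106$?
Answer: $-45$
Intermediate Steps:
$n{\left(Z \right)} = 1$
$n{\left(3 \right)} \left(-151\right) + 106 = 1 \left(-151\right) + 106 = -151 + 106 = -45$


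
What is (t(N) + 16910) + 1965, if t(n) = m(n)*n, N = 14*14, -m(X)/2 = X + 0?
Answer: -57957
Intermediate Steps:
m(X) = -2*X (m(X) = -2*(X + 0) = -2*X)
N = 196
t(n) = -2*n² (t(n) = (-2*n)*n = -2*n²)
(t(N) + 16910) + 1965 = (-2*196² + 16910) + 1965 = (-2*38416 + 16910) + 1965 = (-76832 + 16910) + 1965 = -59922 + 1965 = -57957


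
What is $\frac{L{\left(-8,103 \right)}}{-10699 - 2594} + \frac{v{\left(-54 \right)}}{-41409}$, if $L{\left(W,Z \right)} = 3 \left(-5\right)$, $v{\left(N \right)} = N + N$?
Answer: $\frac{76177}{20387031} \approx 0.0037365$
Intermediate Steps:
$v{\left(N \right)} = 2 N$
$L{\left(W,Z \right)} = -15$
$\frac{L{\left(-8,103 \right)}}{-10699 - 2594} + \frac{v{\left(-54 \right)}}{-41409} = - \frac{15}{-10699 - 2594} + \frac{2 \left(-54\right)}{-41409} = - \frac{15}{-10699 - 2594} - - \frac{12}{4601} = - \frac{15}{-13293} + \frac{12}{4601} = \left(-15\right) \left(- \frac{1}{13293}\right) + \frac{12}{4601} = \frac{5}{4431} + \frac{12}{4601} = \frac{76177}{20387031}$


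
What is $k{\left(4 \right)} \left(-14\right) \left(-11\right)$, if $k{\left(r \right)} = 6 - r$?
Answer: $308$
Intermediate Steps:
$k{\left(4 \right)} \left(-14\right) \left(-11\right) = \left(6 - 4\right) \left(-14\right) \left(-11\right) = 2 \left(-14\right) \left(-11\right) = \left(-28\right) \left(-11\right) = 308$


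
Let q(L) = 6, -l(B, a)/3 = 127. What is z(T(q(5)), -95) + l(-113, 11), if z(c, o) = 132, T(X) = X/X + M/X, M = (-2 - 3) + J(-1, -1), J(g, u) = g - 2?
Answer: -249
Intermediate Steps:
J(g, u) = -2 + g
l(B, a) = -381 (l(B, a) = -3*127 = -381)
M = -8 (M = (-2 - 3) + (-2 - 1) = -5 - 3 = -8)
T(X) = 1 - 8/X (T(X) = X/X - 8/X = 1 - 8/X)
z(T(q(5)), -95) + l(-113, 11) = 132 - 381 = -249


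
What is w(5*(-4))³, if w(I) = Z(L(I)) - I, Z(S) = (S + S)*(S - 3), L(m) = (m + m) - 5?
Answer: 81746504000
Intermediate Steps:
L(m) = -5 + 2*m (L(m) = 2*m - 5 = -5 + 2*m)
Z(S) = 2*S*(-3 + S) (Z(S) = (2*S)*(-3 + S) = 2*S*(-3 + S))
w(I) = -I + 2*(-8 + 2*I)*(-5 + 2*I) (w(I) = 2*(-5 + 2*I)*(-3 + (-5 + 2*I)) - I = 2*(-5 + 2*I)*(-8 + 2*I) - I = 2*(-8 + 2*I)*(-5 + 2*I) - I = -I + 2*(-8 + 2*I)*(-5 + 2*I))
w(5*(-4))³ = (80 - 265*(-4) + 8*(5*(-4))²)³ = (80 - 53*(-20) + 8*(-20)²)³ = (80 + 1060 + 8*400)³ = (80 + 1060 + 3200)³ = 4340³ = 81746504000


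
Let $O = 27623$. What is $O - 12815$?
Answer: $14808$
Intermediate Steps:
$O - 12815 = 27623 - 12815 = 14808$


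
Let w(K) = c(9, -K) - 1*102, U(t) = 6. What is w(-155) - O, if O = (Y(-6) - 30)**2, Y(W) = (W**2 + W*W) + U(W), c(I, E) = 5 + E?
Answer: -2246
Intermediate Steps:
w(K) = -97 - K (w(K) = (5 - K) - 1*102 = (5 - K) - 102 = -97 - K)
Y(W) = 6 + 2*W**2 (Y(W) = (W**2 + W*W) + 6 = (W**2 + W**2) + 6 = 2*W**2 + 6 = 6 + 2*W**2)
O = 2304 (O = ((6 + 2*(-6)**2) - 30)**2 = ((6 + 2*36) - 30)**2 = ((6 + 72) - 30)**2 = (78 - 30)**2 = 48**2 = 2304)
w(-155) - O = (-97 - 1*(-155)) - 1*2304 = (-97 + 155) - 2304 = 58 - 2304 = -2246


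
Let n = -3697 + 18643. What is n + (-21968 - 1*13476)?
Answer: -20498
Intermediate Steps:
n = 14946
n + (-21968 - 1*13476) = 14946 + (-21968 - 1*13476) = 14946 + (-21968 - 13476) = 14946 - 35444 = -20498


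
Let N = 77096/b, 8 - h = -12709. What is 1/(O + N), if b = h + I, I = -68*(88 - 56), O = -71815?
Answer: -10541/756924819 ≈ -1.3926e-5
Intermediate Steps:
h = 12717 (h = 8 - 1*(-12709) = 8 + 12709 = 12717)
I = -2176 (I = -68*32 = -2176)
b = 10541 (b = 12717 - 2176 = 10541)
N = 77096/10541 ≈ 7.3139
1/(O + N) = 1/(-71815 + 77096/10541) = 1/(-756924819/10541) = -10541/756924819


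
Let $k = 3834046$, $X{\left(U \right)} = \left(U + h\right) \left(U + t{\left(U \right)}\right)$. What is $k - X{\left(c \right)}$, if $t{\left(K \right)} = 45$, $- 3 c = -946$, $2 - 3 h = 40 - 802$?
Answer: $3628656$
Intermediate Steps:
$h = \frac{764}{3}$ ($h = \frac{2}{3} - \frac{40 - 802}{3} = \frac{2}{3} - -254 = \frac{2}{3} + 254 = \frac{764}{3} \approx 254.67$)
$c = \frac{946}{3}$ ($c = \left(- \frac{1}{3}\right) \left(-946\right) = \frac{946}{3} \approx 315.33$)
$X{\left(U \right)} = \left(45 + U\right) \left(\frac{764}{3} + U\right)$ ($X{\left(U \right)} = \left(U + \frac{764}{3}\right) \left(U + 45\right) = \left(\frac{764}{3} + U\right) \left(45 + U\right) = \left(45 + U\right) \left(\frac{764}{3} + U\right)$)
$k - X{\left(c \right)} = 3834046 - \left(11460 + \left(\frac{946}{3}\right)^{2} + \frac{899}{3} \cdot \frac{946}{3}\right) = 3834046 - \left(11460 + \frac{894916}{9} + \frac{850454}{9}\right) = 3834046 - 205390 = 3628656$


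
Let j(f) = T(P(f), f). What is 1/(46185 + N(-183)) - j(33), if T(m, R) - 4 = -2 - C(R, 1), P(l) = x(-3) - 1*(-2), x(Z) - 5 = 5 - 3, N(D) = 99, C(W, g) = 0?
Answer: -92567/46284 ≈ -2.0000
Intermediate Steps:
x(Z) = 7 (x(Z) = 5 + (5 - 3) = 5 + 2 = 7)
P(l) = 9 (P(l) = 7 - 1*(-2) = 7 + 2 = 9)
T(m, R) = 2 (T(m, R) = 4 + (-2 - 1*0) = 4 + (-2 + 0) = 4 - 2 = 2)
j(f) = 2
1/(46185 + N(-183)) - j(33) = 1/(46185 + 99) - 1*2 = 1/46284 - 2 = -92567/46284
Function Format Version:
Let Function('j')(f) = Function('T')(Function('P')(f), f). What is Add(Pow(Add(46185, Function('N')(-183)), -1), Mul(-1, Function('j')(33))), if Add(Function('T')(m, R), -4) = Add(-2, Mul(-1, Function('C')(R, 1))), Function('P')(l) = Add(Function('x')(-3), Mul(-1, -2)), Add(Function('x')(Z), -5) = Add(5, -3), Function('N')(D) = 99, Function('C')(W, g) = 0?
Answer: Rational(-92567, 46284) ≈ -2.0000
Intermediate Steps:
Function('x')(Z) = 7 (Function('x')(Z) = Add(5, Add(5, -3)) = Add(5, 2) = 7)
Function('P')(l) = 9 (Function('P')(l) = Add(7, Mul(-1, -2)) = Add(7, 2) = 9)
Function('T')(m, R) = 2 (Function('T')(m, R) = Add(4, Add(-2, Mul(-1, 0))) = Add(4, Add(-2, 0)) = Add(4, -2) = 2)
Function('j')(f) = 2
Add(Pow(Add(46185, Function('N')(-183)), -1), Mul(-1, Function('j')(33))) = Add(Pow(Add(46185, 99), -1), Mul(-1, 2)) = Add(Pow(46284, -1), -2) = Add(Rational(1, 46284), -2) = Rational(-92567, 46284)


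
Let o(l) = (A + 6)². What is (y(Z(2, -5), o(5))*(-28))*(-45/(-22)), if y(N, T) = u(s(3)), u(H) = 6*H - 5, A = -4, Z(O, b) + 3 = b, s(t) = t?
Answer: -8190/11 ≈ -744.54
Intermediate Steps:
Z(O, b) = -3 + b
u(H) = -5 + 6*H
o(l) = 4 (o(l) = (-4 + 6)² = 2² = 4)
y(N, T) = 13 (y(N, T) = -5 + 6*3 = -5 + 18 = 13)
(y(Z(2, -5), o(5))*(-28))*(-45/(-22)) = (13*(-28))*(-45/(-22)) = -(-16380)*(-1)/22 = -364*45/22 = -8190/11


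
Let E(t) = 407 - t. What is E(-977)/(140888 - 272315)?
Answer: -1384/131427 ≈ -0.010531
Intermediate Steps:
E(-977)/(140888 - 272315) = (407 - 1*(-977))/(140888 - 272315) = (407 + 977)/(-131427) = 1384*(-1/131427) = -1384/131427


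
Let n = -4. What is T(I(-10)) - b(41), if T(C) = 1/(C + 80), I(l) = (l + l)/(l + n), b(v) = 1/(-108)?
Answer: 221/10260 ≈ 0.021540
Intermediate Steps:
b(v) = -1/108
I(l) = 2*l/(-4 + l) (I(l) = (l + l)/(l - 4) = (2*l)/(-4 + l) = 2*l/(-4 + l))
T(C) = 1/(80 + C)
T(I(-10)) - b(41) = 1/(80 + 2*(-10)/(-4 - 10)) - 1*(-1/108) = 1/(80 + 2*(-10)/(-14)) + 1/108 = 1/(80 + 2*(-10)*(-1/14)) + 1/108 = 1/(80 + 10/7) + 1/108 = 1/(570/7) + 1/108 = 7/570 + 1/108 = 221/10260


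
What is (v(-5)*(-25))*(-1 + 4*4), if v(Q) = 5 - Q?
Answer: -3750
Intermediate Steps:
(v(-5)*(-25))*(-1 + 4*4) = ((5 - 1*(-5))*(-25))*(-1 + 4*4) = ((5 + 5)*(-25))*(-1 + 16) = (10*(-25))*15 = -250*15 = -3750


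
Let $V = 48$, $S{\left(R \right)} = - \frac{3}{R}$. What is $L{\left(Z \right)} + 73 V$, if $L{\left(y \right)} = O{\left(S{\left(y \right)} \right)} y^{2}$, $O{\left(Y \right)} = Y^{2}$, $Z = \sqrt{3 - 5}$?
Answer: $3513$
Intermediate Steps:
$Z = i \sqrt{2}$ ($Z = \sqrt{-2} = i \sqrt{2} \approx 1.4142 i$)
$L{\left(y \right)} = 9$ ($L{\left(y \right)} = \left(- \frac{3}{y}\right)^{2} y^{2} = \frac{9}{y^{2}} y^{2} = 9$)
$L{\left(Z \right)} + 73 V = 9 + 73 \cdot 48 = 9 + 3504 = 3513$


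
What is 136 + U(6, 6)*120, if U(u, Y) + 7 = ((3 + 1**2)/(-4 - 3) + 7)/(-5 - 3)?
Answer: -5603/7 ≈ -800.43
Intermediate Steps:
U(u, Y) = -437/56 (U(u, Y) = -7 + ((3 + 1**2)/(-4 - 3) + 7)/(-5 - 3) = -7 + ((3 + 1)/(-7) + 7)/(-8) = -7 + (4*(-1/7) + 7)*(-1/8) = -7 + (-4/7 + 7)*(-1/8) = -7 + (45/7)*(-1/8) = -7 - 45/56 = -437/56)
136 + U(6, 6)*120 = 136 - 437/56*120 = 136 - 6555/7 = -5603/7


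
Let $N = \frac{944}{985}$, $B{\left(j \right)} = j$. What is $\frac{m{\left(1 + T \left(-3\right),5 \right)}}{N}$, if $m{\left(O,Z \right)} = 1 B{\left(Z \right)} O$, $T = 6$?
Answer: $- \frac{83725}{944} \approx -88.692$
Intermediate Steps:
$m{\left(O,Z \right)} = O Z$ ($m{\left(O,Z \right)} = 1 Z O = Z O = O Z$)
$N = \frac{944}{985}$ ($N = 944 \cdot \frac{1}{985} = \frac{944}{985} \approx 0.95838$)
$\frac{m{\left(1 + T \left(-3\right),5 \right)}}{N} = \frac{\left(1 + 6 \left(-3\right)\right) 5}{\frac{944}{985}} = \left(1 - 18\right) 5 \cdot \frac{985}{944} = \left(-17\right) 5 \cdot \frac{985}{944} = \left(-85\right) \frac{985}{944} = - \frac{83725}{944}$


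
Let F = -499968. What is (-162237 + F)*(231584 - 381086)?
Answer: 99000971910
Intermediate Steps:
(-162237 + F)*(231584 - 381086) = (-162237 - 499968)*(231584 - 381086) = -662205*(-149502) = 99000971910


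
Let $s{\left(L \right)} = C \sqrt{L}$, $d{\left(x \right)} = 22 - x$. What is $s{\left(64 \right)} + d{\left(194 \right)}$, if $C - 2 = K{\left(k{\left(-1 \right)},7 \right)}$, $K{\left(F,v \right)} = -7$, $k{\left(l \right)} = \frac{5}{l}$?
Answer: $-212$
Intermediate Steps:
$C = -5$ ($C = 2 - 7 = -5$)
$s{\left(L \right)} = - 5 \sqrt{L}$
$s{\left(64 \right)} + d{\left(194 \right)} = - 5 \sqrt{64} + \left(22 - 194\right) = \left(-5\right) 8 + \left(22 - 194\right) = -40 - 172 = -212$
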